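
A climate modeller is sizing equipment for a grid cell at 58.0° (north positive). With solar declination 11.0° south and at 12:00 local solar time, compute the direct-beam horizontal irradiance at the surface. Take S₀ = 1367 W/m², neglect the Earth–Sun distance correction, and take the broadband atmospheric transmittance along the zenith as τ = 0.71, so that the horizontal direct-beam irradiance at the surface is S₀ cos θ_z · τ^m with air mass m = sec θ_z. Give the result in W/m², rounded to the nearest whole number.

Hour angle H = 15° × (12 − 12) = 0.00°.
With φ = 58.0°, δ = -11.0°, H = 0.00°: sin φ sin δ = -0.1618, cos φ cos δ cos H = 0.5202, so cos θ_z = 0.3584.
Air mass m = 1/cos θ_z = 1/0.3584 = 2.790; τ^m = 0.71^2.790 = 0.3846.
Surface direct beam = 1367 × 0.3584 × 0.3846 = 188.43 W/m².

188 W/m²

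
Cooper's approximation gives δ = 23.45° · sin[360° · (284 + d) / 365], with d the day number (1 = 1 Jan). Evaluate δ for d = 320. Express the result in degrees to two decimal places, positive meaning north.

-19.38°

360 × (284 + 320) / 365 = 595.726°; sin(595.726°) = -0.8264.
δ = 23.45 × -0.8264 = -19.379° ≈ -19.38°.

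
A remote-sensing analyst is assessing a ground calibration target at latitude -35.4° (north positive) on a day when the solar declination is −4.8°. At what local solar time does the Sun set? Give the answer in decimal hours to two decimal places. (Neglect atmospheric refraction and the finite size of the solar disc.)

18.23 h

cos H_s = −tan(-35.4°) · tan(-4.8°) = -0.0597, so H_s = arccos(-0.0597) = 93.42°.
Sunset is at 12 + H_s/15 = 12 + 6.228 = 18.228 h local solar time.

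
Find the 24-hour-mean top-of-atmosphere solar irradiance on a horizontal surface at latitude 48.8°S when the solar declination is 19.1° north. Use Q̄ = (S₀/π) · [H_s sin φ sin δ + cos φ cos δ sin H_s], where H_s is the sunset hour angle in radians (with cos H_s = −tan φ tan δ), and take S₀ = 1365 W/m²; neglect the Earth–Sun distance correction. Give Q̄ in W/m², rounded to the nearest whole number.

124 W/m²

cos H_s = −tan(-48.8°) · tan(19.1°) = 0.3956, so H_s = arccos(0.3956) = 66.70°. In radians, H_s = 1.1641.
H_s sin φ sin δ = 1.1641 × -0.7524 × 0.3272 = -0.2866.
cos φ cos δ sin H_s = 0.6587 × 0.9449 × 0.9184 = 0.5716.
Q̄ = (1365/π) × (-0.2866 + 0.5716) = 434.49 × 0.2850 = 123.83 W/m².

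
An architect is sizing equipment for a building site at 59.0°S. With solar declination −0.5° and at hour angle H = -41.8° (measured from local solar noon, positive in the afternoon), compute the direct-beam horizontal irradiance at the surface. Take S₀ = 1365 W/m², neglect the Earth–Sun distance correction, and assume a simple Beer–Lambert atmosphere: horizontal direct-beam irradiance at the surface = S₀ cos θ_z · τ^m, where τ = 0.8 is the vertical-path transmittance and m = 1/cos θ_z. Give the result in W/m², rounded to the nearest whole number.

302 W/m²

cos θ_z = sin φ sin δ + cos φ cos δ cos H = (-0.8572)(-0.0087) + (0.5150)(1.0000)(0.7455) = 0.3914.
Air mass m = 1/cos θ_z = 1/0.3914 = 2.555; τ^m = 0.8^2.555 = 0.5655.
Surface direct beam = 1365 × 0.3914 × 0.5655 = 302.12 W/m².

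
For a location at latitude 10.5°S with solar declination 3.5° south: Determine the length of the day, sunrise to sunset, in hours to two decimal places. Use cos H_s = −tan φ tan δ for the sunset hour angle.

12.09 hours

−tan φ tan δ = −(-0.1853)(-0.0612) = -0.0113; H_s = arccos(-0.0113) = 90.65°.
Day length = 2 H_s / 15° h⁻¹ = 181.30° / 15 = 12.087 h.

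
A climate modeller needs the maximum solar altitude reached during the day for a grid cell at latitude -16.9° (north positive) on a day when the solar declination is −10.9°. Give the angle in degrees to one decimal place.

At local solar noon the hour angle is zero, so the elevation is 90° − |φ − δ| = 90° − |-16.9° − (-10.9°)| = 90° − 6.0° = 84.0°.

84.0°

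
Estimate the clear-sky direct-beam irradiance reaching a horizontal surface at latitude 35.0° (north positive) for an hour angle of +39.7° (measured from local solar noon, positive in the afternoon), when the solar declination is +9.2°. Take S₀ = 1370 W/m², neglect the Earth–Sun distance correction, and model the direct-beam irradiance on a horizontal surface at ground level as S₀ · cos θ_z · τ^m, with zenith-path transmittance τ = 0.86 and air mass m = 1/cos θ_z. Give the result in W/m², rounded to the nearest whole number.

792 W/m²

With φ = 35.0°, δ = 9.2°, H = 39.70°: sin φ sin δ = 0.0917, cos φ cos δ cos H = 0.6221, so cos θ_z = 0.7138.
Air mass m = 1/cos θ_z = 1/0.7138 = 1.401; τ^m = 0.86^1.401 = 0.8095.
Surface direct beam = 1370 × 0.7138 × 0.8095 = 791.61 W/m².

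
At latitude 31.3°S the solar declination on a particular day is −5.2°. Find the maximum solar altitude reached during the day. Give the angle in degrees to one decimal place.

63.9°

At local solar noon the hour angle is zero, so the elevation is 90° − |φ − δ| = 90° − |-31.3° − (-5.2°)| = 90° − 26.1° = 63.9°.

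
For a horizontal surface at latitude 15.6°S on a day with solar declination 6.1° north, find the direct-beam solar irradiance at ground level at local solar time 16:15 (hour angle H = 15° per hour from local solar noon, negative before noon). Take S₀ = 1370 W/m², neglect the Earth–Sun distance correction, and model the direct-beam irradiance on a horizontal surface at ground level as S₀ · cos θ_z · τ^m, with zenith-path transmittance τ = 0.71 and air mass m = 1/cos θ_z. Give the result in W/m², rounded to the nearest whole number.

227 W/m²

Hour angle H = 15° × (16.25 − 12) = 63.75°.
cos θ_z = sin φ sin δ + cos φ cos δ cos H = (-0.2689)(0.1063) + (0.9632)(0.9943)(0.4423) = 0.3950.
Air mass m = 1/cos θ_z = 1/0.3950 = 2.532; τ^m = 0.71^2.532 = 0.4201.
Surface direct beam = 1370 × 0.3950 × 0.4201 = 227.34 W/m².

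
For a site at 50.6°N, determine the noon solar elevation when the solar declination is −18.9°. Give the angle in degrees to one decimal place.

At local solar noon the hour angle is zero, so the elevation is 90° − |φ − δ| = 90° − |50.6° − (-18.9°)| = 90° − 69.5° = 20.5°.

20.5°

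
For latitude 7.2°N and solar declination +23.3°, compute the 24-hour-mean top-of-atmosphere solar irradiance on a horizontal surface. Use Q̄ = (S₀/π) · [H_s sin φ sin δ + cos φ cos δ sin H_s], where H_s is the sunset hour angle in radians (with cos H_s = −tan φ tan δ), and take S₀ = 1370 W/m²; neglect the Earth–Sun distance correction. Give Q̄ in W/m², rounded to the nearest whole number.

432 W/m²

The sunset hour angle satisfies cos H_s = −tan φ tan δ = -0.0544, giving H_s = 93.12°. In radians, H_s = 1.6253.
H_s sin φ sin δ = 1.6253 × 0.1253 × 0.3955 = 0.0805.
cos φ cos δ sin H_s = 0.9921 × 0.9184 × 0.9985 = 0.9098.
Q̄ = (1370/π) × (0.0805 + 0.9098) = 436.08 × 0.9903 = 431.85 W/m².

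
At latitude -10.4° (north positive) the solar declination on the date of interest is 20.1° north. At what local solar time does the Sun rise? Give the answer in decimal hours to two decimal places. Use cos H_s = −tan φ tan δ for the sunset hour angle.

−tan φ tan δ = −(-0.1835)(0.3659) = 0.0671; H_s = arccos(0.0671) = 86.15°.
Sunrise is at 12 − H_s/15 = 12 − 5.743 = 6.257 h local solar time.

6.26 h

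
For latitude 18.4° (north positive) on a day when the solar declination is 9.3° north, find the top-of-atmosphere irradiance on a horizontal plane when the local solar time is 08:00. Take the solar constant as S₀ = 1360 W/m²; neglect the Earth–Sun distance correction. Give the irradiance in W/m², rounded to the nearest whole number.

706 W/m²

Hour angle H = 15° × (8 − 12) = -60.00°.
cos θ_z = sin(18.4°) sin(9.3°) + cos(18.4°) cos(9.3°) cos(-60.00°) = 0.0510 + 0.4682 = 0.5192.
Top-of-atmosphere irradiance = S₀ cos θ_z = 1360 × 0.5192 = 706.11 W/m².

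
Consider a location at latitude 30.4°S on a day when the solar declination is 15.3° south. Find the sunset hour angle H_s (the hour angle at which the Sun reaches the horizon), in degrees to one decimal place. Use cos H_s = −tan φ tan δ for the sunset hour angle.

−tan φ tan δ = −(-0.5867)(-0.2736) = -0.1605; H_s = arccos(-0.1605) = 99.24°.

99.2°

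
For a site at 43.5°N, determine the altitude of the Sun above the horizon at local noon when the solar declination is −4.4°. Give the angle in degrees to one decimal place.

At local solar noon the hour angle is zero, so the elevation is 90° − |φ − δ| = 90° − |43.5° − (-4.4°)| = 90° − 47.9° = 42.1°.

42.1°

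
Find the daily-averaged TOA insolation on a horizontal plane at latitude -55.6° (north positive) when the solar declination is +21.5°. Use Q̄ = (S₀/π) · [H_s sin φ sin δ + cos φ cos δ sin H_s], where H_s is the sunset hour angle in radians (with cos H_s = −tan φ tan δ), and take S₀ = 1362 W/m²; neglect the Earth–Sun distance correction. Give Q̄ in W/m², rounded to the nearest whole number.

−tan φ tan δ = −(-1.4605)(0.3939) = 0.5753; H_s = arccos(0.5753) = 54.88°. In radians, H_s = 0.9578.
H_s sin φ sin δ = 0.9578 × -0.8251 × 0.3665 = -0.2896.
cos φ cos δ sin H_s = 0.5650 × 0.9304 × 0.8179 = 0.4300.
Q̄ = (1362/π) × (-0.2896 + 0.4300) = 433.54 × 0.1404 = 60.87 W/m².

61 W/m²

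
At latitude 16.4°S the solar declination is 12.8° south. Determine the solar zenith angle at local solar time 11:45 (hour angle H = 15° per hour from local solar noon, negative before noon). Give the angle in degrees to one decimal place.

5.1°

Hour angle H = 15° × (11.75 − 12) = -3.75°.
With φ = -16.4°, δ = -12.8°, H = -3.75°: sin φ sin δ = 0.0626, cos φ cos δ cos H = 0.9335, so cos θ_z = 0.9961.
θ_z = arccos(0.9961) = 5.06°.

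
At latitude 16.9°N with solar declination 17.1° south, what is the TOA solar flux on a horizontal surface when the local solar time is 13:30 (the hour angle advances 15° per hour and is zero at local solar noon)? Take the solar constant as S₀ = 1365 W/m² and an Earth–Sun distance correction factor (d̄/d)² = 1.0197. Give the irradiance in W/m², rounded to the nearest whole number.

Hour angle H = 15° × (13.5 − 12) = 22.50°.
With φ = 16.9°, δ = -17.1°, H = 22.50°: sin φ sin δ = -0.0855, cos φ cos δ cos H = 0.8449, so cos θ_z = 0.7594.
Top-of-atmosphere irradiance = S₀ (d̄/d)² cos θ_z = 1365 × 1.0197 × 0.7594 = 1057.00 W/m².

1057 W/m²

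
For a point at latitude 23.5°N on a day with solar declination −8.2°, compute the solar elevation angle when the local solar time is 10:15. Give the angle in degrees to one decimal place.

49.2°

Hour angle H = 15° × (10.25 − 12) = -26.25°.
cos θ_z = sin(23.5°) sin(-8.2°) + cos(23.5°) cos(-8.2°) cos(-26.25°) = -0.0569 + 0.8141 = 0.7572.
θ_z = arccos(0.7572) = 40.78°, so the elevation is 90° − 40.78° = 49.22°.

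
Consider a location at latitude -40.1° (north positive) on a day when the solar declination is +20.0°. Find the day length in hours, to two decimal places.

cos H_s = −tan(-40.1°) · tan(20.0°) = 0.3065, so H_s = arccos(0.3065) = 72.15°.
Day length = 2 H_s / 15° h⁻¹ = 144.30° / 15 = 9.620 h.

9.62 hours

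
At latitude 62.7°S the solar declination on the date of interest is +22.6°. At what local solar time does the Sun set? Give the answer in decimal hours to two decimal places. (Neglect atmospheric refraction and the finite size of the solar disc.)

The sunset hour angle satisfies cos H_s = −tan φ tan δ = 0.8065, giving H_s = 36.24°.
Sunset is at 12 + H_s/15 = 12 + 2.416 = 14.416 h local solar time.

14.42 h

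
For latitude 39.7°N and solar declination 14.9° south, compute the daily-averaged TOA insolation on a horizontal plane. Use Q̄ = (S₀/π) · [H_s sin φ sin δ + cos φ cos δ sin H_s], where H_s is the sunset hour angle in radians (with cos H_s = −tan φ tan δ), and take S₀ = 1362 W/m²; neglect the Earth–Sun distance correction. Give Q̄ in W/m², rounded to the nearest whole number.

218 W/m²

The sunset hour angle satisfies cos H_s = −tan φ tan δ = 0.2209, giving H_s = 77.24°. In radians, H_s = 1.3481.
H_s sin φ sin δ = 1.3481 × 0.6388 × -0.2571 = -0.2214.
cos φ cos δ sin H_s = 0.7694 × 0.9664 × 0.9753 = 0.7252.
Q̄ = (1362/π) × (-0.2214 + 0.7252) = 433.54 × 0.5038 = 218.42 W/m².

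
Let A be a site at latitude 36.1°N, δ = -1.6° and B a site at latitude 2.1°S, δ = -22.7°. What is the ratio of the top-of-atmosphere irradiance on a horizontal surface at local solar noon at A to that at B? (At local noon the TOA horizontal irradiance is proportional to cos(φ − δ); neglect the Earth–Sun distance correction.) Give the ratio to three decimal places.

A: cos θ_z = cos(36.1° − (-1.6°)) = 0.7912.
B: cos θ_z = cos(-2.1° − (-22.7°)) = 0.9361.
Ratio A/B = 0.7912 / 0.9361 = 0.8452.

0.845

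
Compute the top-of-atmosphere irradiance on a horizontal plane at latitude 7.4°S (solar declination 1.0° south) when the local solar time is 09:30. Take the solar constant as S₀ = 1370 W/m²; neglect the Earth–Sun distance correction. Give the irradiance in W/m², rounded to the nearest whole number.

1081 W/m²

Hour angle H = 15° × (9.5 − 12) = -37.50°.
cos θ_z = sin(-7.4°) sin(-1.0°) + cos(-7.4°) cos(-1.0°) cos(-37.50°) = 0.0022 + 0.7866 = 0.7888.
Top-of-atmosphere irradiance = S₀ cos θ_z = 1370 × 0.7888 = 1080.66 W/m².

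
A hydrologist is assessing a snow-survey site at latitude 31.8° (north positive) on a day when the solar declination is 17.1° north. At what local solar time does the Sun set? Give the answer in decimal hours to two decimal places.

18.73 h

cos H_s = −tan(31.8°) · tan(17.1°) = -0.1907, so H_s = arccos(-0.1907) = 100.99°.
Sunset is at 12 + H_s/15 = 12 + 6.733 = 18.733 h local solar time.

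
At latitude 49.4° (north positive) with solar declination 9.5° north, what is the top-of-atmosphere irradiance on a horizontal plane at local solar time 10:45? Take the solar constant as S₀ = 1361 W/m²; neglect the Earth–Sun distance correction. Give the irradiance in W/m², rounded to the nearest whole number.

Hour angle H = 15° × (10.75 − 12) = -18.75°.
cos θ_z = sin φ sin δ + cos φ cos δ cos H = (0.7593)(0.1650) + (0.6508)(0.9863)(0.9469) = 0.7331.
Top-of-atmosphere irradiance = S₀ cos θ_z = 1361 × 0.7331 = 997.75 W/m².

998 W/m²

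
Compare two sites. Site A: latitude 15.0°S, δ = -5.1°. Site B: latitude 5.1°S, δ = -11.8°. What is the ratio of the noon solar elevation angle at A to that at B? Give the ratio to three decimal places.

0.962

A: 90° − |-15.0 − (-5.1)| = 80.10°.
B: 90° − |-5.1 − (-11.8)| = 83.30°.
Ratio A/B = 80.1000 / 83.3000 = 0.9616.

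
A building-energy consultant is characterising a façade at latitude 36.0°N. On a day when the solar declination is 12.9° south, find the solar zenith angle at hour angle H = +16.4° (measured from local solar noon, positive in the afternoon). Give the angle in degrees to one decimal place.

cos θ_z = sin(36.0°) sin(-12.9°) + cos(36.0°) cos(-12.9°) cos(16.40°) = -0.1312 + 0.7565 = 0.6253.
θ_z = arccos(0.6253) = 51.30°.

51.3°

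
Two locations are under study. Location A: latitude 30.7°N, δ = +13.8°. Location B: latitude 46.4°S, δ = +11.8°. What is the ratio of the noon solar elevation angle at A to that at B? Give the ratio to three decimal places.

2.299

A: 90° − |30.7 − (13.8)| = 73.10°.
B: 90° − |-46.4 − (11.8)| = 31.80°.
Ratio A/B = 73.1000 / 31.8000 = 2.2987.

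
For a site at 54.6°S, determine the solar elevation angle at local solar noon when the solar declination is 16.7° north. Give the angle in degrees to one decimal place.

At local solar noon the hour angle is zero, so the elevation is 90° − |φ − δ| = 90° − |-54.6° − (16.7°)| = 90° − 71.3° = 18.7°.

18.7°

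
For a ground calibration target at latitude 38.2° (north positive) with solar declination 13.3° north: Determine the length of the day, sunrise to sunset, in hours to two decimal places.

13.43 hours

The sunset hour angle satisfies cos H_s = −tan φ tan δ = -0.1860, giving H_s = 100.72°.
Day length = 2 H_s / 15° h⁻¹ = 201.44° / 15 = 13.429 h.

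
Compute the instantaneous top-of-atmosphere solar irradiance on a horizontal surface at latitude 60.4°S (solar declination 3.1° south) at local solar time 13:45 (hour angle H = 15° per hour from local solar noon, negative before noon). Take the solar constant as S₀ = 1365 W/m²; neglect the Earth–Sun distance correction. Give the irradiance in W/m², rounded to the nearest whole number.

668 W/m²

Hour angle H = 15° × (13.75 − 12) = 26.25°.
cos θ_z = sin(-60.4°) sin(-3.1°) + cos(-60.4°) cos(-3.1°) cos(26.25°) = 0.0470 + 0.4424 = 0.4894.
Top-of-atmosphere irradiance = S₀ cos θ_z = 1365 × 0.4894 = 668.03 W/m².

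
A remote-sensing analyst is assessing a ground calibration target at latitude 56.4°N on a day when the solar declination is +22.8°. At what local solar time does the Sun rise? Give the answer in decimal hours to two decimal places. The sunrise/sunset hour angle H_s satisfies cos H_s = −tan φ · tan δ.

The sunset hour angle satisfies cos H_s = −tan φ tan δ = -0.6327, giving H_s = 129.25°.
Sunrise is at 12 − H_s/15 = 12 − 8.617 = 3.383 h local solar time.

3.38 h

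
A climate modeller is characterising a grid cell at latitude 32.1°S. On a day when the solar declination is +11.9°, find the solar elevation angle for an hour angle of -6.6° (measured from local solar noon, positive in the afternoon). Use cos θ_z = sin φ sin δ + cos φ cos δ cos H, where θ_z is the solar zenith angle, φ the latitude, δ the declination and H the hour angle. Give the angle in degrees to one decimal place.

cos θ_z = sin φ sin δ + cos φ cos δ cos H = (-0.5314)(0.2062) + (0.8471)(0.9785)(0.9934) = 0.7138.
θ_z = arccos(0.7138) = 44.46°, so the elevation is 90° − 44.46° = 45.54°.

45.5°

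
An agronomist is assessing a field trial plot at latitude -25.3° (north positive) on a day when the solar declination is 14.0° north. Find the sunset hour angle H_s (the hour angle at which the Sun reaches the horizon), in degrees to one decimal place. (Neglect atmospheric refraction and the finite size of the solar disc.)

83.2°

cos H_s = −tan(-25.3°) · tan(14.0°) = 0.1179, so H_s = arccos(0.1179) = 83.23°.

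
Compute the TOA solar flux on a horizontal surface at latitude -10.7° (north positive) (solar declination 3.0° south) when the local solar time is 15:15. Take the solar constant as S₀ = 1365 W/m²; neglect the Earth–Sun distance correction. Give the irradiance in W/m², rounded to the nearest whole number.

896 W/m²

Hour angle H = 15° × (15.25 − 12) = 48.75°.
cos θ_z = sin(-10.7°) sin(-3.0°) + cos(-10.7°) cos(-3.0°) cos(48.75°) = 0.0097 + 0.6470 = 0.6567.
Top-of-atmosphere irradiance = S₀ cos θ_z = 1365 × 0.6567 = 896.40 W/m².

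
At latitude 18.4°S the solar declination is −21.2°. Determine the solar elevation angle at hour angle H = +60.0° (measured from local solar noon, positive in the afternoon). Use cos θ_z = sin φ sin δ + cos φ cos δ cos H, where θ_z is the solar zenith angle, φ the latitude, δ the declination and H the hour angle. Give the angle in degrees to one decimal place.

33.8°

With φ = -18.4°, δ = -21.2°, H = 60.00°: sin φ sin δ = 0.1141, cos φ cos δ cos H = 0.4423, so cos θ_z = 0.5564.
θ_z = arccos(0.5564) = 56.19°, so the elevation is 90° − 56.19° = 33.81°.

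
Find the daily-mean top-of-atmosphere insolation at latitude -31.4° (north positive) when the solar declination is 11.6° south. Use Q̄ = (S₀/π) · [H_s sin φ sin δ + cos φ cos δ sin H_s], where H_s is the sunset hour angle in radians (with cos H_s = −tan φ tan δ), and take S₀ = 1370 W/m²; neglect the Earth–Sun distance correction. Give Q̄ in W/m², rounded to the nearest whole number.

439 W/m²

−tan φ tan δ = −(-0.6104)(-0.2053) = -0.1253; H_s = arccos(-0.1253) = 97.20°. In radians, H_s = 1.6965.
H_s sin φ sin δ = 1.6965 × -0.5210 × -0.2011 = 0.1777.
cos φ cos δ sin H_s = 0.8536 × 0.9796 × 0.9921 = 0.8296.
Q̄ = (1370/π) × (0.1777 + 0.8296) = 436.08 × 1.0073 = 439.26 W/m².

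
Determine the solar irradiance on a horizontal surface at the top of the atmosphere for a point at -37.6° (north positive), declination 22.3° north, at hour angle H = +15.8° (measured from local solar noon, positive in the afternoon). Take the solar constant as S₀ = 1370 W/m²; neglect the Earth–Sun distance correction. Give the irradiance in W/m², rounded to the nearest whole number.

649 W/m²

With φ = -37.6°, δ = 22.3°, H = 15.80°: sin φ sin δ = -0.2315, cos φ cos δ cos H = 0.7053, so cos θ_z = 0.4738.
Top-of-atmosphere irradiance = S₀ cos θ_z = 1370 × 0.4738 = 649.11 W/m².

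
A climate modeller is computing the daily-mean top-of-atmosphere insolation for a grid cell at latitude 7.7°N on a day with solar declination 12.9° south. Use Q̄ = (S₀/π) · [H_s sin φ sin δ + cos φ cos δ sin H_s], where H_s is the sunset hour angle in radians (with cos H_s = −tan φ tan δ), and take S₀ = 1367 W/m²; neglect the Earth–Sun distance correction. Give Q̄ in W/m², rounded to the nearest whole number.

cos H_s = −tan(7.7°) · tan(-12.9°) = 0.0310, so H_s = arccos(0.0310) = 88.22°. In radians, H_s = 1.5397.
H_s sin φ sin δ = 1.5397 × 0.1340 × -0.2233 = -0.0461.
cos φ cos δ sin H_s = 0.9910 × 0.9748 × 0.9995 = 0.9655.
Q̄ = (1367/π) × (-0.0461 + 0.9655) = 435.13 × 0.9194 = 400.06 W/m².

400 W/m²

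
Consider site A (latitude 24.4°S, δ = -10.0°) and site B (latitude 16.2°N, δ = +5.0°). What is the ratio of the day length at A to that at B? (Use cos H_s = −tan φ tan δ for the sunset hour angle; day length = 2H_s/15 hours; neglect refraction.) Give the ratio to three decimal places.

1.034

A: H_s = arccos(−tan -24.4° · tan -10.0°) = 94.59°, so 2H_s/15 = 12.6120 h.
B: H_s = arccos(−tan 16.2° · tan 5.0°) = 91.46°, so 2H_s/15 = 12.1947 h.
Ratio A/B = 12.6120 / 12.1947 = 1.0342.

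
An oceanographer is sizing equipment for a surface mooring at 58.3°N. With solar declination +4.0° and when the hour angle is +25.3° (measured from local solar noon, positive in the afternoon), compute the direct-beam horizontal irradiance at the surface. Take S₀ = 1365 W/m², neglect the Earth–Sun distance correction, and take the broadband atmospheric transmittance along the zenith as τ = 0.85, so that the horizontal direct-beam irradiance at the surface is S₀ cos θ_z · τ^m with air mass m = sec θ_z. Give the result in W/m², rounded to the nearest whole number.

537 W/m²

cos θ_z = sin(58.3°) sin(4.0°) + cos(58.3°) cos(4.0°) cos(25.30°) = 0.0593 + 0.4739 = 0.5332.
Air mass m = 1/cos θ_z = 1/0.5332 = 1.875; τ^m = 0.85^1.875 = 0.7373.
Surface direct beam = 1365 × 0.5332 × 0.7373 = 536.62 W/m².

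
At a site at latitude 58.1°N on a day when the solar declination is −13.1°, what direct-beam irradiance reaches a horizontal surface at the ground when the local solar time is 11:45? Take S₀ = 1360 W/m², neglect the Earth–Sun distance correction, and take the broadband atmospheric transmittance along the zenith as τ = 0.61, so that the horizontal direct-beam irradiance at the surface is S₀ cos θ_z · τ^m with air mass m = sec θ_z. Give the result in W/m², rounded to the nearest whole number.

94 W/m²

Hour angle H = 15° × (11.75 − 12) = -3.75°.
cos θ_z = sin(58.1°) sin(-13.1°) + cos(58.1°) cos(-13.1°) cos(-3.75°) = -0.1924 + 0.5136 = 0.3212.
Air mass m = 1/cos θ_z = 1/0.3212 = 3.113; τ^m = 0.61^3.113 = 0.2147.
Surface direct beam = 1360 × 0.3212 × 0.2147 = 93.79 W/m².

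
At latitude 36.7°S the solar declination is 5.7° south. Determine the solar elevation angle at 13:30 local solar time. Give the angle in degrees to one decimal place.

52.8°

Hour angle H = 15° × (13.5 − 12) = 22.50°.
With φ = -36.7°, δ = -5.7°, H = 22.50°: sin φ sin δ = 0.0594, cos φ cos δ cos H = 0.7371, so cos θ_z = 0.7965.
θ_z = arccos(0.7965) = 37.20°, so the elevation is 90° − 37.20° = 52.80°.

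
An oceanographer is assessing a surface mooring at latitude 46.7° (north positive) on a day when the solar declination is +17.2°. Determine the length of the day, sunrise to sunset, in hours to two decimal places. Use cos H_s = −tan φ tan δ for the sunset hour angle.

−tan φ tan δ = −(1.0612)(0.3096) = -0.3285; H_s = arccos(-0.3285) = 109.18°.
Day length = 2 H_s / 15° h⁻¹ = 218.36° / 15 = 14.557 h.

14.56 hours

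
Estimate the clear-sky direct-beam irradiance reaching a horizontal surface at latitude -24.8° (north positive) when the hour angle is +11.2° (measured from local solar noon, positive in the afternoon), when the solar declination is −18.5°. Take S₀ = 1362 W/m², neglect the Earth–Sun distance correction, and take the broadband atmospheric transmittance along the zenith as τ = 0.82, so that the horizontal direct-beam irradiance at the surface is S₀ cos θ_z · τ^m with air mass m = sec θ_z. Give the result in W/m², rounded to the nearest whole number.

1087 W/m²

cos θ_z = sin φ sin δ + cos φ cos δ cos H = (-0.4195)(-0.3173) + (0.9078)(0.9483)(0.9810) = 0.9776.
Air mass m = 1/cos θ_z = 1/0.9776 = 1.023; τ^m = 0.82^1.023 = 0.8163.
Surface direct beam = 1362 × 0.9776 × 0.8163 = 1086.90 W/m².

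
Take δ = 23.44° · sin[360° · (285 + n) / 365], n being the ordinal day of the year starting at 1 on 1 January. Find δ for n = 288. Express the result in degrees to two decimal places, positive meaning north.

-9.96°

360 × (285 + 288) / 365 = 565.151°; sin(565.151°) = -0.4250.
δ = 23.44 × -0.4250 = -9.962° ≈ -9.96°.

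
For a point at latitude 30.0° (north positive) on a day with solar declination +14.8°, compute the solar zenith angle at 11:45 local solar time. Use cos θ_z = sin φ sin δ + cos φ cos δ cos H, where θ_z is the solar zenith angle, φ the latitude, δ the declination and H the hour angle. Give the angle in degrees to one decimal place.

Hour angle H = 15° × (11.75 − 12) = -3.75°.
With φ = 30.0°, δ = 14.8°, H = -3.75°: sin φ sin δ = 0.1277, cos φ cos δ cos H = 0.8355, so cos θ_z = 0.9632.
θ_z = arccos(0.9632) = 15.59°.

15.6°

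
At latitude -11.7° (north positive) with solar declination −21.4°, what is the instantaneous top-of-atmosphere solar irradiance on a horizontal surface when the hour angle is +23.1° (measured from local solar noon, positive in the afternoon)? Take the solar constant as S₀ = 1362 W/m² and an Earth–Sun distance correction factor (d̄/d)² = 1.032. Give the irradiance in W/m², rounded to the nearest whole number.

cos θ_z = sin φ sin δ + cos φ cos δ cos H = (-0.2028)(-0.3649) + (0.9792)(0.9311)(0.9198) = 0.9126.
Top-of-atmosphere irradiance = S₀ (d̄/d)² cos θ_z = 1362 × 1.032 × 0.9126 = 1282.74 W/m².

1283 W/m²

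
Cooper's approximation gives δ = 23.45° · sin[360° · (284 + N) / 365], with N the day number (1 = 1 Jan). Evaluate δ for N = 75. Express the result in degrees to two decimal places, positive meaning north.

-2.42°

360 × (284 + 75) / 365 = 354.082°; sin(354.082°) = -0.1031.
δ = 23.45 × -0.1031 = -2.418° ≈ -2.42°.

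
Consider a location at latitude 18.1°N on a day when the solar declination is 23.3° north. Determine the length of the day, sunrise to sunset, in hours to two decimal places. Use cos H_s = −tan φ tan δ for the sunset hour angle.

13.08 hours

−tan φ tan δ = −(0.3269)(0.4307) = -0.1408; H_s = arccos(-0.1408) = 98.09°.
Day length = 2 H_s / 15° h⁻¹ = 196.18° / 15 = 13.079 h.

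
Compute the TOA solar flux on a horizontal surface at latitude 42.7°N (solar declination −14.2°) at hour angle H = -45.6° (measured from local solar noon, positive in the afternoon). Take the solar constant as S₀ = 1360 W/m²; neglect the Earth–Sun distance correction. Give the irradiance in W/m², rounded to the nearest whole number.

452 W/m²

cos θ_z = sin φ sin δ + cos φ cos δ cos H = (0.6782)(-0.2453) + (0.7349)(0.9694)(0.6997) = 0.3321.
Top-of-atmosphere irradiance = S₀ cos θ_z = 1360 × 0.3321 = 451.66 W/m².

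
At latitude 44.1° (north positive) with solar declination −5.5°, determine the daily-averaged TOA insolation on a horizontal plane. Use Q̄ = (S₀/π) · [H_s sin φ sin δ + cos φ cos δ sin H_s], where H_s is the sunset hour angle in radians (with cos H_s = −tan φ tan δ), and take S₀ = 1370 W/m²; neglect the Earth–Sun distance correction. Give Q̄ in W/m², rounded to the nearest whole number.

−tan φ tan δ = −(0.9691)(-0.0963) = 0.0933; H_s = arccos(0.0933) = 84.65°. In radians, H_s = 1.4774.
H_s sin φ sin δ = 1.4774 × 0.6959 × -0.0958 = -0.0985.
cos φ cos δ sin H_s = 0.7181 × 0.9954 × 0.9956 = 0.7117.
Q̄ = (1370/π) × (-0.0985 + 0.7117) = 436.08 × 0.6132 = 267.40 W/m².

267 W/m²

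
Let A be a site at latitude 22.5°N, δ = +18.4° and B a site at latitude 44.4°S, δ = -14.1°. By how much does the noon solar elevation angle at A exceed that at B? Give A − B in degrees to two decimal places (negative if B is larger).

+26.20°

A: 90° − |22.5 − (18.4)| = 85.90°.
B: 90° − |-44.4 − (-14.1)| = 59.70°.
A − B = 85.90 − 59.70 = 26.20°.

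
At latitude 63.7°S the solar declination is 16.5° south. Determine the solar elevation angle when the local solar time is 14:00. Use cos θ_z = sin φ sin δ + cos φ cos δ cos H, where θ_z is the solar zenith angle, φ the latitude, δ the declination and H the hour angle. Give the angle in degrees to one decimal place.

38.5°

Hour angle H = 15° × (14 − 12) = 30.00°.
With φ = -63.7°, δ = -16.5°, H = 30.00°: sin φ sin δ = 0.2546, cos φ cos δ cos H = 0.3679, so cos θ_z = 0.6225.
θ_z = arccos(0.6225) = 51.50°, so the elevation is 90° − 51.50° = 38.50°.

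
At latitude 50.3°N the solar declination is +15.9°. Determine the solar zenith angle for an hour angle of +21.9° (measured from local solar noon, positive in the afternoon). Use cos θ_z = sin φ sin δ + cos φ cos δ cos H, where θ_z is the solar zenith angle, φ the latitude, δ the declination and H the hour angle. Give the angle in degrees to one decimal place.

38.7°

With φ = 50.3°, δ = 15.9°, H = 21.90°: sin φ sin δ = 0.2108, cos φ cos δ cos H = 0.5700, so cos θ_z = 0.7808.
θ_z = arccos(0.7808) = 38.67°.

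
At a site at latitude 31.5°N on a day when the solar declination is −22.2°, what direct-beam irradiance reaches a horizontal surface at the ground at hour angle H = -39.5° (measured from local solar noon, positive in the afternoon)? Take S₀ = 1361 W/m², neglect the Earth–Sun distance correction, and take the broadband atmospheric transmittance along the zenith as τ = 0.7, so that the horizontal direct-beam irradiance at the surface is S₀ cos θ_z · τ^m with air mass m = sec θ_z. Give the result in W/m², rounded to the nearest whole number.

236 W/m²

With φ = 31.5°, δ = -22.2°, H = -39.50°: sin φ sin δ = -0.1974, cos φ cos δ cos H = 0.6091, so cos θ_z = 0.4117.
Air mass m = 1/cos θ_z = 1/0.4117 = 2.429; τ^m = 0.7^2.429 = 0.4205.
Surface direct beam = 1361 × 0.4117 × 0.4205 = 235.62 W/m².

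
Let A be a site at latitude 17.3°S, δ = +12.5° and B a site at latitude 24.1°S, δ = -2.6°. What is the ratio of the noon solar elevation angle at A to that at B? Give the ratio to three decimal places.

0.879

A: 90° − |-17.3 − (12.5)| = 60.20°.
B: 90° − |-24.1 − (-2.6)| = 68.50°.
Ratio A/B = 60.2000 / 68.5000 = 0.8788.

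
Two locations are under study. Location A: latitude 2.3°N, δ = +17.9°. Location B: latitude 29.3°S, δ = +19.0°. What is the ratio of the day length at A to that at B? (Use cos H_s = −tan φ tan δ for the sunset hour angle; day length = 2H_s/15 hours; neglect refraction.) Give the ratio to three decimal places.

1.151

A: H_s = arccos(−tan 2.3° · tan 17.9°) = 90.74°, so 2H_s/15 = 12.0987 h.
B: H_s = arccos(−tan -29.3° · tan 19.0°) = 78.86°, so 2H_s/15 = 10.5147 h.
Ratio A/B = 12.0987 / 10.5147 = 1.1506.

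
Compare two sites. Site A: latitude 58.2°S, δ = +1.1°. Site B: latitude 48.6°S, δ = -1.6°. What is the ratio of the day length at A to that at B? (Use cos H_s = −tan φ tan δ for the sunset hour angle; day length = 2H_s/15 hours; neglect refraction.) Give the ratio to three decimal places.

0.961

A: H_s = arccos(−tan -58.2° · tan 1.1°) = 88.23°, so 2H_s/15 = 11.7640 h.
B: H_s = arccos(−tan -48.6° · tan -1.6°) = 91.82°, so 2H_s/15 = 12.2427 h.
Ratio A/B = 11.7640 / 12.2427 = 0.9609.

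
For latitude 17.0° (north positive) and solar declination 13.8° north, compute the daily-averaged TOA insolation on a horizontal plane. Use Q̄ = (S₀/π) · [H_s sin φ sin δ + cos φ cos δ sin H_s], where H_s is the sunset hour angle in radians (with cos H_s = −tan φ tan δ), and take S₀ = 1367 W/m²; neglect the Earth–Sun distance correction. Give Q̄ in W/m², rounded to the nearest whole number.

453 W/m²

cos H_s = −tan(17.0°) · tan(13.8°) = -0.0751, so H_s = arccos(-0.0751) = 94.31°. In radians, H_s = 1.6460.
H_s sin φ sin δ = 1.6460 × 0.2924 × 0.2385 = 0.1148.
cos φ cos δ sin H_s = 0.9563 × 0.9711 × 0.9972 = 0.9261.
Q̄ = (1367/π) × (0.1148 + 0.9261) = 435.13 × 1.0409 = 452.93 W/m².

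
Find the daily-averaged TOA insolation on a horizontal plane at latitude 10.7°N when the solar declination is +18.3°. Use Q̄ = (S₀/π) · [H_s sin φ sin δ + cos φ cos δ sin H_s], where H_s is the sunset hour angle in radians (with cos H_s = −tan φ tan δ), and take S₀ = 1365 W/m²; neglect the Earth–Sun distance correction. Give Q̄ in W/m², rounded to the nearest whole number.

cos H_s = −tan(10.7°) · tan(18.3°) = -0.0625, so H_s = arccos(-0.0625) = 93.58°. In radians, H_s = 1.6333.
H_s sin φ sin δ = 1.6333 × 0.1857 × 0.3140 = 0.0952.
cos φ cos δ sin H_s = 0.9826 × 0.9494 × 0.9980 = 0.9310.
Q̄ = (1365/π) × (0.0952 + 0.9310) = 434.49 × 1.0262 = 445.87 W/m².

446 W/m²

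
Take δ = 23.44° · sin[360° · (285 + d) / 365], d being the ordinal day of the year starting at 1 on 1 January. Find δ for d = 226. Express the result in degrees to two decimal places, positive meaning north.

+13.78°

360 × (285 + 226) / 365 = 504.000°; sin(504.000°) = 0.5878.
δ = 23.44 × 0.5878 = 13.778° ≈ +13.78°.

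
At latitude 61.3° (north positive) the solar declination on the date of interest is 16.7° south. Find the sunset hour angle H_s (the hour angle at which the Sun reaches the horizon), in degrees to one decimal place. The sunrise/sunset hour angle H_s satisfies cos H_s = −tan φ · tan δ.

−tan φ tan δ = −(1.8265)(-0.3000) = 0.5479; H_s = arccos(0.5479) = 56.78°.

56.8°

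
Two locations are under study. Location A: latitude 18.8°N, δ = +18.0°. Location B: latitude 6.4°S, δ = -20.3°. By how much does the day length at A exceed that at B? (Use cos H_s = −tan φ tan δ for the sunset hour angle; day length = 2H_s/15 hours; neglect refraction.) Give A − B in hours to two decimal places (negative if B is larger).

+0.53 h

A: H_s = arccos(−tan 18.8° · tan 18.0°) = 96.35°, so 2H_s/15 = 12.8467 h.
B: H_s = arccos(−tan -6.4° · tan -20.3°) = 92.38°, so 2H_s/15 = 12.3173 h.
A − B = 12.8467 − 12.3173 = 0.5294 h.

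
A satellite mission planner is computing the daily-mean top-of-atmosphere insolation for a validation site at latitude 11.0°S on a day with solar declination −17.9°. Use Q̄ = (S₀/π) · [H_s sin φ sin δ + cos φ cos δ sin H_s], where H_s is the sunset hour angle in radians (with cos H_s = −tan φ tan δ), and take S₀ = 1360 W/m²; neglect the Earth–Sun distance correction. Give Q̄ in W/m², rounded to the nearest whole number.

The sunset hour angle satisfies cos H_s = −tan φ tan δ = -0.0628, giving H_s = 93.60°. In radians, H_s = 1.6336.
H_s sin φ sin δ = 1.6336 × -0.1908 × -0.3074 = 0.0958.
cos φ cos δ sin H_s = 0.9816 × 0.9516 × 0.9980 = 0.9322.
Q̄ = (1360/π) × (0.0958 + 0.9322) = 432.90 × 1.0280 = 445.02 W/m².

445 W/m²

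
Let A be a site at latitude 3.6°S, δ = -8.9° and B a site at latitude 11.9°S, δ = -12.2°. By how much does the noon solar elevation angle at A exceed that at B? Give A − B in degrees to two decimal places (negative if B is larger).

-5.00°

A: 90° − |-3.6 − (-8.9)| = 84.70°.
B: 90° − |-11.9 − (-12.2)| = 89.70°.
A − B = 84.70 − 89.70 = -5.00°.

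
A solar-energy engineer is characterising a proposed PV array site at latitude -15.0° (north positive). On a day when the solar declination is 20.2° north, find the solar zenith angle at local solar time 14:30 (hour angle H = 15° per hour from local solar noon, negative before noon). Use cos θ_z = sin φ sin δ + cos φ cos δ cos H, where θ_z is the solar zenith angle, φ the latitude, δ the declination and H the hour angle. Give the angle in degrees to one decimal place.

Hour angle H = 15° × (14.5 − 12) = 37.50°.
cos θ_z = sin φ sin δ + cos φ cos δ cos H = (-0.2588)(0.3453) + (0.9659)(0.9385)(0.7934) = 0.6299.
θ_z = arccos(0.6299) = 50.96°.

51.0°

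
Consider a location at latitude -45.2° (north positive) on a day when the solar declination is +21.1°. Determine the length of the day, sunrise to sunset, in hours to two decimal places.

8.95 hours

The sunset hour angle satisfies cos H_s = −tan φ tan δ = 0.3886, giving H_s = 67.13°.
Day length = 2 H_s / 15° h⁻¹ = 134.26° / 15 = 8.951 h.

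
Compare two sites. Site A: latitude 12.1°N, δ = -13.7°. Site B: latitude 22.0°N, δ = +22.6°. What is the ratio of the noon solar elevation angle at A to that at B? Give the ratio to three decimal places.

A: 90° − |12.1 − (-13.7)| = 64.20°.
B: 90° − |22.0 − (22.6)| = 89.40°.
Ratio A/B = 64.2000 / 89.4000 = 0.7181.

0.718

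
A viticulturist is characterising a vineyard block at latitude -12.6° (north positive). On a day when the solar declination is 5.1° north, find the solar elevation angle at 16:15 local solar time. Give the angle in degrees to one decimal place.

Hour angle H = 15° × (16.25 − 12) = 63.75°.
cos θ_z = sin φ sin δ + cos φ cos δ cos H = (-0.2181)(0.0889) + (0.9759)(0.9960)(0.4423) = 0.4105.
θ_z = arccos(0.4105) = 65.76°, so the elevation is 90° − 65.76° = 24.24°.

24.2°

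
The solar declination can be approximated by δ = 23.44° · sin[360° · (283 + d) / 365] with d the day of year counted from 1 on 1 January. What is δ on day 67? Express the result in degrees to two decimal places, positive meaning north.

-5.99°

360 × (283 + 67) / 365 = 345.205°; sin(345.205°) = -0.2554.
δ = 23.44 × -0.2554 = -5.987° ≈ -5.99°.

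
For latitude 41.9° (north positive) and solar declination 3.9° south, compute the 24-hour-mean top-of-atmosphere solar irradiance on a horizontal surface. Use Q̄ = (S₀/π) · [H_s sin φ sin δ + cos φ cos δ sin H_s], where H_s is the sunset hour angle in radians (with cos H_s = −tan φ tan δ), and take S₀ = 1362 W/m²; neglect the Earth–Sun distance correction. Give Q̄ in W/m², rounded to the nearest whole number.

The sunset hour angle satisfies cos H_s = −tan φ tan δ = 0.0612, giving H_s = 86.49°. In radians, H_s = 1.5095.
H_s sin φ sin δ = 1.5095 × 0.6678 × -0.0680 = -0.0685.
cos φ cos δ sin H_s = 0.7443 × 0.9977 × 0.9981 = 0.7412.
Q̄ = (1362/π) × (-0.0685 + 0.7412) = 433.54 × 0.6727 = 291.64 W/m².

292 W/m²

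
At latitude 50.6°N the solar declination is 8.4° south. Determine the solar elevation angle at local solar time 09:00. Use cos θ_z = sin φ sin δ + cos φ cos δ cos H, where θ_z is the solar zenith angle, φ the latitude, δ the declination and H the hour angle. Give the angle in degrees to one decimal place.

Hour angle H = 15° × (9 − 12) = -45.00°.
cos θ_z = sin φ sin δ + cos φ cos δ cos H = (0.7727)(-0.1461) + (0.6347)(0.9893)(0.7071) = 0.3311.
θ_z = arccos(0.3311) = 70.66°, so the elevation is 90° − 70.66° = 19.34°.

19.3°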